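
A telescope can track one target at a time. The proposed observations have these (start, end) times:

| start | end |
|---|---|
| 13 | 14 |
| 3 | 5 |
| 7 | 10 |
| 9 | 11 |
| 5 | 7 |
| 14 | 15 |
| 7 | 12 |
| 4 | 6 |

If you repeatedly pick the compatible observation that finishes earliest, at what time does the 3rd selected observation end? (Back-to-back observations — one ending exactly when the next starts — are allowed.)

Greedy by earliest finish: after sorting by end time, pick each interval compatible with the last pick.
Sorted by end: (3,5)  (4,6)  (5,7)  (7,10)  (9,11)  (7,12)  (13,14)  (14,15)
take (3,5); take (5,7); take (7,10); take (13,14); take (14,15).
Selected: (3,5) (5,7) (7,10) (13,14) (14,15)

10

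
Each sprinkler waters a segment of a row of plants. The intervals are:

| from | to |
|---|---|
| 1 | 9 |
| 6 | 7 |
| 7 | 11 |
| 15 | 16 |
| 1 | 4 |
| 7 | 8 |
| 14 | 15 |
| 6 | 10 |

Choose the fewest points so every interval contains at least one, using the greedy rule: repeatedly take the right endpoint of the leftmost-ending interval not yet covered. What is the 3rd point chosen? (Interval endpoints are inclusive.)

By right end: [1,4]  [6,7]  [7,8]  [1,9]  [6,10]  [7,11]  [14,15]  [15,16]
[1,4] uncovered → point at 4; [6,7] uncovered → point at 7; [14,15] uncovered → point at 15.
Points: 4, 7, 15 (3 total).

15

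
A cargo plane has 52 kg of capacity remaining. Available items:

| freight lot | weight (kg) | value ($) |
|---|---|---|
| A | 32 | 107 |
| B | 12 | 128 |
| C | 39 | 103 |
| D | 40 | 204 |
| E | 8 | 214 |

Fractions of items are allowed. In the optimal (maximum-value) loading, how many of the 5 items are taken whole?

Sort by value per unit weight and fill in that order.
Ratios (sorted): E 26.75, B 10.67, D 5.10, A 3.34, C 2.64
take E (8 @ 214); take B (12 @ 128); take 32/40 of D → 163.20. Capacity used 52/52.
2 item(s) taken whole; one partial (take 32/40 of D).

2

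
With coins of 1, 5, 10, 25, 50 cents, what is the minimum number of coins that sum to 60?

60 = 1×50 + 1×10
Total coins = 1 + 1 = 2

2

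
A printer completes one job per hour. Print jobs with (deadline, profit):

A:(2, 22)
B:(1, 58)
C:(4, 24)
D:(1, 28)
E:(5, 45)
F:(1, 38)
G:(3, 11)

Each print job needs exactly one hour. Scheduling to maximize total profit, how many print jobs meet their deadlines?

5

Take jobs in profit order; each goes to the latest open slot no later than its deadline.
By profit: B(d1,58), E(d5,45), F(d1,38), D(d1,28), C(d4,24), A(d2,22), G(d3,11)
B→slot 1; E→slot 5; F skipped; D skipped; C→slot 4; A→slot 2; G→slot 3.
5 of 7 scheduled.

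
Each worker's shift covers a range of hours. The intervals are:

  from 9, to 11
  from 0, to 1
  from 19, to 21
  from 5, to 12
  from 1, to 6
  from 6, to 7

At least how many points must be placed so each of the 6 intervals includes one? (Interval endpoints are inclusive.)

4

Process intervals by earliest right end; each time one isn't hit yet, stab at its right endpoint.
By right end: [0,1]  [1,6]  [6,7]  [9,11]  [5,12]  [19,21]
[0,1] uncovered → point at 1; [6,7] uncovered → point at 7; [9,11] uncovered → point at 11; [19,21] uncovered → point at 21.
Points: 1, 7, 11, 21 (4 total).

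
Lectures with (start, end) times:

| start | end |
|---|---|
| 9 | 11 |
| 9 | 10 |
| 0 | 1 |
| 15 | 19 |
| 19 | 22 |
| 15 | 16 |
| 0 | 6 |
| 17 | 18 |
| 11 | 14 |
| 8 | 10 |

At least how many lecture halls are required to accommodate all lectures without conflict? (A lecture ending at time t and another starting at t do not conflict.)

3

Events (time:±→running): 0:+→1 0:+→2 1:-→1 6:-→0 8:+→1 9:+→2 9:+→3 … peak 3.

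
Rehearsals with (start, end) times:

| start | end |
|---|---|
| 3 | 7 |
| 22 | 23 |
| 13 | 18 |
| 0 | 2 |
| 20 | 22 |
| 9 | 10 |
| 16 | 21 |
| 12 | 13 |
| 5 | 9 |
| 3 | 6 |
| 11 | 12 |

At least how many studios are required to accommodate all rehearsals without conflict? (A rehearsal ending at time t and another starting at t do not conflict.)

3

starts: [0, 3, 3, 5, 9, 11, 12, 13, 16, 20, 22]
ends:   [2, 6, 7, 9, 10, 12, 13, 18, 21, 22, 23]
s0→1 e2→0 s3→1 s3→2 s5→3  — peak 3.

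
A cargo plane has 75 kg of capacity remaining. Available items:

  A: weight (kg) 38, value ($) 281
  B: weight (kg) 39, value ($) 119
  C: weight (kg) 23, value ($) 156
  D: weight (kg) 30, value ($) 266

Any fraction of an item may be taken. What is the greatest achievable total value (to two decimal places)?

594.48

Sort by value per unit weight and fill in that order.
Order: D (266/30=8.87) > A (281/38=7.39) > C (156/23=6.78) > B (119/39=3.05)
Fill: take D (30 @ 266) → take A (38 @ 281) → take 7/23 of C → 47.48; 75/75 used.
Total value = 594.48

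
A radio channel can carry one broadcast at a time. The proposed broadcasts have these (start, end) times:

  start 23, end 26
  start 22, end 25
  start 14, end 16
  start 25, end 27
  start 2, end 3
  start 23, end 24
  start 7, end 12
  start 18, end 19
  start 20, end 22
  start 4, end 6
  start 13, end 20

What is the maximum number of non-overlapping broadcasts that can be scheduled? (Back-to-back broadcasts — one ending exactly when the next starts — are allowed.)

8

Order by finish time; keep every interval that doesn't clash with the previous kept one.
Sorted by end: (2,3)  (4,6)  (7,12)  (14,16)  (18,19)  (13,20)  (20,22)  (23,24)  (22,25)  (23,26)  (25,27)
take (2,3); take (4,6); take (7,12); take (14,16); take (18,19); take (20,22); take (23,24); take (25,27).
Selected 8 broadcasts.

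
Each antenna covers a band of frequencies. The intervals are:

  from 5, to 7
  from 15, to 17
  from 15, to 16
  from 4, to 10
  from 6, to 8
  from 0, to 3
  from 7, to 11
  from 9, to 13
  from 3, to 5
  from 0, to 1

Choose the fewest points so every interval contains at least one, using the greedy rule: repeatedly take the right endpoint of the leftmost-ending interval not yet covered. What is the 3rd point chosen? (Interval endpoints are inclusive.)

By right end: [0,1]  [0,3]  [3,5]  [5,7]  [6,8]  [4,10]  [7,11]  [9,13]  [15,16]  [15,17]
[0,1] uncovered → point at 1; [3,5] uncovered → point at 5; [6,8] uncovered → point at 8; [9,13] uncovered → point at 13; [15,16] uncovered → point at 16.
Points: 1, 5, 8, 13, 16 (5 total).

8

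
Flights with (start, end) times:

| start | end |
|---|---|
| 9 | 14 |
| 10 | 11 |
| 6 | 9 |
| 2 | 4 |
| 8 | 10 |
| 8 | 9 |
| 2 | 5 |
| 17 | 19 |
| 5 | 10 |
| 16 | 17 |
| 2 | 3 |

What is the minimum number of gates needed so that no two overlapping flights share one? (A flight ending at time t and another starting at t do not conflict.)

4

Events (time:±→running): 2:+→1 2:+→2 2:+→3 3:-→2 4:-→1 5:-→0 5:+→1 6:+→2 8:+→3 8:+→4 … peak 4.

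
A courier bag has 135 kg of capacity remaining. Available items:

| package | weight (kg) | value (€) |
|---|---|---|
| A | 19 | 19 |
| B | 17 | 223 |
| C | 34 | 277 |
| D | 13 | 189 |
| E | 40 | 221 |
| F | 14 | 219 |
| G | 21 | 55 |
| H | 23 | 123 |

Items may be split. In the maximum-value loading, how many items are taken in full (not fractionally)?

5

Order: F (219/14=15.64) > D (189/13=14.54) > B (223/17=13.12) > C (277/34=8.15) > E (221/40=5.53) > H (123/23=5.35) > G (55/21=2.62) > A (19/19=1.00)
Fill: take F (14 @ 219) → take D (13 @ 189) → take B (17 @ 223) → take C (34 @ 277) → take E (40 @ 221) → take 17/23 of H → 90.91; 135/135 used.
5 item(s) taken whole; one partial (take 17/23 of H).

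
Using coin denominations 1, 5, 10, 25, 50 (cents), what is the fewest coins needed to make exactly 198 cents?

9

Use the largest denomination that fits, subtract, and repeat.
198 − 3×50→48 − 1×25→23 − 2×10→3 − 3×1→0
Total coins = 3 + 1 + 2 + 3 = 9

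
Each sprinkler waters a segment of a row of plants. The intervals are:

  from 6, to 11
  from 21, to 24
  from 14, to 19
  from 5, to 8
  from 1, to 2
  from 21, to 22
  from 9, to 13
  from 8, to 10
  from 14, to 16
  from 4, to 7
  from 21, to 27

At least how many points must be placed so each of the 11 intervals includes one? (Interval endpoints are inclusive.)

5

Process intervals by earliest right end; each time one isn't hit yet, stab at its right endpoint.
Sorted: [1,2] [4,7] [5,8] [8,10] [6,11] [9,13] [14,16] [14,19] [21,22] [21,24] [21,27]
{[1,2]} hit by 2; {[4,7],[5,8]} hit by 7; {[8,10],[6,11],[9,13]} hit by 10; {[14,16],[14,19]} hit by 16; {[21,22],[21,24],[21,27]} hit by 22.
Points: 2, 7, 10, 16, 22 (5 total).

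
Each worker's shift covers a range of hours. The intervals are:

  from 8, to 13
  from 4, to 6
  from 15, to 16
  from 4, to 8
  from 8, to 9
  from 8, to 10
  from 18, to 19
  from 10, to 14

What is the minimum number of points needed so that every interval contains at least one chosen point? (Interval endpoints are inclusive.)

5

Process intervals by earliest right end; each time one isn't hit yet, stab at its right endpoint.
By right end: [4,6]  [4,8]  [8,9]  [8,10]  [8,13]  [10,14]  [15,16]  [18,19]
[4,6] uncovered → point at 6; [8,9] uncovered → point at 9; [10,14] uncovered → point at 14; [15,16] uncovered → point at 16; [18,19] uncovered → point at 19.
Points: 6, 9, 14, 16, 19 (5 total).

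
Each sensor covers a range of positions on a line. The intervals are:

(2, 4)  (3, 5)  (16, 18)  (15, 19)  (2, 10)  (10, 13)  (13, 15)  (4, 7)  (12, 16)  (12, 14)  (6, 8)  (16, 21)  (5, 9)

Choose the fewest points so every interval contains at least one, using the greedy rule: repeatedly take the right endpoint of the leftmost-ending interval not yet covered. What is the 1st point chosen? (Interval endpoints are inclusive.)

4

Sorted: [2,4] [3,5] [4,7] [6,8] [5,9] [2,10] [10,13] [12,14] [13,15] [12,16] [16,18] [15,19] [16,21]
{[2,4],[3,5],[4,7]} hit by 4; {[6,8],[5,9],[2,10]} hit by 8; {[10,13],[12,14],[13,15],[12,16]} hit by 13; {[16,18],[15,19],[16,21]} hit by 18.
Points: 4, 8, 13, 18 (4 total).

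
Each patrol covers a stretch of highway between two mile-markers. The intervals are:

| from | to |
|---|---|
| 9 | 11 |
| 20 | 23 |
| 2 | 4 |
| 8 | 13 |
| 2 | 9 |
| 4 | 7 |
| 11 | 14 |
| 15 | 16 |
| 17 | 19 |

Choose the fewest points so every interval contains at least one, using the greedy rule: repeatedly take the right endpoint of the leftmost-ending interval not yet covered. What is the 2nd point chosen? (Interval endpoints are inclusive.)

Sort by right endpoint; whenever an interval is uncovered, place a point at its right end.
Sorted: [2,4] [4,7] [2,9] [9,11] [8,13] [11,14] [15,16] [17,19] [20,23]
{[2,4],[4,7],[2,9]} hit by 4; {[9,11],[8,13],[11,14]} hit by 11; {[15,16]} hit by 16; {[17,19]} hit by 19; {[20,23]} hit by 23.
Points: 4, 11, 16, 19, 23 (5 total).

11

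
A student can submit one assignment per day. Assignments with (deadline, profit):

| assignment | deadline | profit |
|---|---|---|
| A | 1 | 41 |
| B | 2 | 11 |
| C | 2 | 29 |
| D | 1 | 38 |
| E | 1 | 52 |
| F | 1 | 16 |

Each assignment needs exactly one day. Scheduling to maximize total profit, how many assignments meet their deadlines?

2

Sort by profit descending; place each in the latest free slot ≤ its deadline.
Profit order: E=52 A=41 D=38 C=29 F=16 B=11
Assign: E→slot 1, A skipped, D skipped, C→slot 2, F skipped, B skipped.
Slots: [1:E] [2:C]
2 of 6 scheduled.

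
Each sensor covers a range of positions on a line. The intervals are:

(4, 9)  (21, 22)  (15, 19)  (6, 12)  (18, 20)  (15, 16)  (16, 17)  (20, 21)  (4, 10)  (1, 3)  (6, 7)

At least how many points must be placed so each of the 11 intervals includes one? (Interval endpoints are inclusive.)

Sort by right endpoint; whenever an interval is uncovered, place a point at its right end.
By right end: [1,3]  [6,7]  [4,9]  [4,10]  [6,12]  [15,16]  [16,17]  [15,19]  [18,20]  [20,21]  [21,22]
[1,3] uncovered → point at 3; [6,7] uncovered → point at 7; [15,16] uncovered → point at 16; [18,20] uncovered → point at 20; [21,22] uncovered → point at 22.
Points: 3, 7, 16, 20, 22 (5 total).

5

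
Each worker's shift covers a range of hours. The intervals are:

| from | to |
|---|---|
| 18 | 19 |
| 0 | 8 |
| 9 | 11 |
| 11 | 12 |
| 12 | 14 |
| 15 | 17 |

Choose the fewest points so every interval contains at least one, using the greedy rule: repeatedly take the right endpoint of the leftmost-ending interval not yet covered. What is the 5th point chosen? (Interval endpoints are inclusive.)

19

By right end: [0,8]  [9,11]  [11,12]  [12,14]  [15,17]  [18,19]
[0,8] uncovered → point at 8; [9,11] uncovered → point at 11; [12,14] uncovered → point at 14; [15,17] uncovered → point at 17; [18,19] uncovered → point at 19.
Points: 8, 11, 14, 17, 19 (5 total).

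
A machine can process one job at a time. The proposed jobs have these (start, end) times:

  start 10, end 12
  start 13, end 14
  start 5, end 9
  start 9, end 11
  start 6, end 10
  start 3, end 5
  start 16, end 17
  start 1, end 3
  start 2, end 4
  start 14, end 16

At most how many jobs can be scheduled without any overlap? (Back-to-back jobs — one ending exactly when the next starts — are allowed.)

7

Sort by end time and greedily take each interval whose start is ≥ the last chosen end.
By end time: (1,3), (2,4), (3,5), (5,9), (6,10), (9,11), (10,12), (13,14), (14,16), (16,17).
Pick (1,3); next start ≥ 3 → (3,5); next start ≥ 5 → (5,9); next start ≥ 9 → (9,11); next start ≥ 11 → (13,14); next start ≥ 14 → (14,16); next start ≥ 16 → (16,17).
Selected 7 jobs.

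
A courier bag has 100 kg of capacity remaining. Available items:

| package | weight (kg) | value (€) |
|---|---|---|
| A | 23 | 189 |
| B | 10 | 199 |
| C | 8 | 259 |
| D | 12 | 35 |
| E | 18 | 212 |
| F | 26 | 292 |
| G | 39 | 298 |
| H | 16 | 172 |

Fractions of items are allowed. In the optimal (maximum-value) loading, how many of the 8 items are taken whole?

5

Sort by value per unit weight and fill in that order.
Order: C (259/8=32.38) > B (199/10=19.90) > E (212/18=11.78) > F (292/26=11.23) > H (172/16=10.75) > A (189/23=8.22) > G (298/39=7.64) > D (35/12=2.92)
Fill: take C (8 @ 259) → take B (10 @ 199) → take E (18 @ 212) → take F (26 @ 292) → take H (16 @ 172) → take 22/23 of A → 180.78; 100/100 used.
5 item(s) taken whole; one partial (take 22/23 of A).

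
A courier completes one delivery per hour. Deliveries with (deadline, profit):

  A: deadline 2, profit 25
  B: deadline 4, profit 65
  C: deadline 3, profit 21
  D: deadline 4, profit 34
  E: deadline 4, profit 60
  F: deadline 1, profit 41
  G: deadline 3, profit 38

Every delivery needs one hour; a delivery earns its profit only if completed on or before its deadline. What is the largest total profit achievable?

204

Profit order: B=65 E=60 F=41 G=38 D=34 A=25 C=21
Assign: B→slot 4, E→slot 3, F→slot 1, G→slot 2, D skipped, A skipped, C skipped.
Slots: [1:F] [2:G] [3:E] [4:B]
Profit = 41 + 38 + 60 + 65 = 204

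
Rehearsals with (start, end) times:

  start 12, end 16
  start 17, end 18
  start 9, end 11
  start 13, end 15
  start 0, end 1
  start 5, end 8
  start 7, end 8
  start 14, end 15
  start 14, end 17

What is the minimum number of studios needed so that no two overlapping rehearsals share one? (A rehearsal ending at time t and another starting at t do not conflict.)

4

Count concurrent intervals with a sweep; the peak is the room count.
Events (time:±→running): 0:+→1 1:-→0 5:+→1 7:+→2 8:-→1 8:-→0 9:+→1 11:-→0 12:+→1 13:+→2 14:+→3 14:+→4 … peak 4.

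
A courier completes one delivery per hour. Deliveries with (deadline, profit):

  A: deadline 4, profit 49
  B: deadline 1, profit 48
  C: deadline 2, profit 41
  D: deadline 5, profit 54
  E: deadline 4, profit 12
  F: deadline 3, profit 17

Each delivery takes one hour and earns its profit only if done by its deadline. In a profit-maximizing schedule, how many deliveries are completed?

By profit: D(d5,54), A(d4,49), B(d1,48), C(d2,41), F(d3,17), E(d4,12)
D→slot 5; A→slot 4; B→slot 1; C→slot 2; F→slot 3; E skipped.
5 of 6 scheduled.

5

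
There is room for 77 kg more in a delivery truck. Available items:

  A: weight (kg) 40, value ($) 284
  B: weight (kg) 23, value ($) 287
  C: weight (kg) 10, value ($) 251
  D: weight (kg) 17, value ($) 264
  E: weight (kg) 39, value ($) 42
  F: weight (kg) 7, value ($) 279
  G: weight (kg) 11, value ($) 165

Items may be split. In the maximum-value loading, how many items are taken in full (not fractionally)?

5

Greedy by value/weight ratio, highest first.
Order: F (279/7=39.86) > C (251/10=25.10) > D (264/17=15.53) > G (165/11=15.00) > B (287/23=12.48) > A (284/40=7.10) > E (42/39=1.08)
Fill: take F (7 @ 279) → take C (10 @ 251) → take D (17 @ 264) → take G (11 @ 165) → take B (23 @ 287) → take 9/40 of A → 63.90; 77/77 used.
5 item(s) taken whole; one partial (take 9/40 of A).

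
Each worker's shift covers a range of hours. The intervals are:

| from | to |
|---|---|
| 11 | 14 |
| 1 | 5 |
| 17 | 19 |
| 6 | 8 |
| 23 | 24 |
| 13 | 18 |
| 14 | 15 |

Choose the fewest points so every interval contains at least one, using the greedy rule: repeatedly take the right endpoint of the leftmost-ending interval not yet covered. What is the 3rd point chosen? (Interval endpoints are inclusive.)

14

Process intervals by earliest right end; each time one isn't hit yet, stab at its right endpoint.
By right end: [1,5]  [6,8]  [11,14]  [14,15]  [13,18]  [17,19]  [23,24]
[1,5] uncovered → point at 5; [6,8] uncovered → point at 8; [11,14] uncovered → point at 14; [17,19] uncovered → point at 19; [23,24] uncovered → point at 24.
Points: 5, 8, 14, 19, 24 (5 total).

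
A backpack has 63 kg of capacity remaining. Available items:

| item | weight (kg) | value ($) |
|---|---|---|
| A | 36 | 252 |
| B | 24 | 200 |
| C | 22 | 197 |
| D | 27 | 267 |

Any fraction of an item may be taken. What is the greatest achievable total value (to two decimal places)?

580.67

Greedy by value/weight ratio, highest first.
Order: D (267/27=9.89) > C (197/22=8.95) > B (200/24=8.33) > A (252/36=7.00)
Fill: take D (27 @ 267) → take C (22 @ 197) → take 14/24 of B → 116.67; 63/63 used.
Total value = 580.67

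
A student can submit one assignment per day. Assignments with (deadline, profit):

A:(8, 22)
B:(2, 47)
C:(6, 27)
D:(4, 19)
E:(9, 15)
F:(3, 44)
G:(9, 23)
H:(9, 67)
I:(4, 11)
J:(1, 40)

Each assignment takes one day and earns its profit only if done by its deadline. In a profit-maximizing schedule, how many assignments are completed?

9

Sort by profit descending; place each in the latest free slot ≤ its deadline.
By profit: H(d9,67), B(d2,47), F(d3,44), J(d1,40), C(d6,27), G(d9,23), A(d8,22), D(d4,19), E(d9,15), I(d4,11)
H→slot 9; B→slot 2; F→slot 3; J→slot 1; C→slot 6; G→slot 8; A→slot 7; D→slot 4; E→slot 5; I skipped.
9 of 10 scheduled.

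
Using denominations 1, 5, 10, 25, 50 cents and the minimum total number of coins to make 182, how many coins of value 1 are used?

2

Use the largest denomination that fits, subtract, and repeat.
182 = 3×50 + 1×25 + 1×5 + 2×1
Count of 1: 2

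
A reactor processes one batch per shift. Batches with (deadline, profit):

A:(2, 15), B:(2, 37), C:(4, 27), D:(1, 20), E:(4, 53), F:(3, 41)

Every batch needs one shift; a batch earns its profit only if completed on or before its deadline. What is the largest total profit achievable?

Sort by profit descending; place each in the latest free slot ≤ its deadline.
By profit: E(d4,53), F(d3,41), B(d2,37), C(d4,27), D(d1,20), A(d2,15)
E→slot 4; F→slot 3; B→slot 2; C→slot 1; D skipped; A skipped.
Profit = 27 + 37 + 41 + 53 = 158

158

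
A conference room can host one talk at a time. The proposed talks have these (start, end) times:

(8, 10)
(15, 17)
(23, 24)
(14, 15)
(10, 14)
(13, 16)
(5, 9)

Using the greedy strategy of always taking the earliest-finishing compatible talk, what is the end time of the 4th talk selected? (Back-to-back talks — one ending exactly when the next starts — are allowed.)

17

Greedy by earliest finish: after sorting by end time, pick each interval compatible with the last pick.
By end time: (5,9), (8,10), (10,14), (14,15), (13,16), (15,17), (23,24).
Pick (5,9); next start ≥ 9 → (10,14); next start ≥ 14 → (14,15); next start ≥ 15 → (15,17); next start ≥ 17 → (23,24).
Selected: (5,9) (10,14) (14,15) (15,17) (23,24)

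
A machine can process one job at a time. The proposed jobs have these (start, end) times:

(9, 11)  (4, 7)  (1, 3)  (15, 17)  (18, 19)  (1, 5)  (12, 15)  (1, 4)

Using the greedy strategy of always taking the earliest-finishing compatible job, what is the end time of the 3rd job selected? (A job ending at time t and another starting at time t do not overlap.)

11

By end time: (1,3), (1,4), (1,5), (4,7), (9,11), (12,15), (15,17), (18,19).
Pick (1,3); next start ≥ 3 → (4,7); next start ≥ 7 → (9,11); next start ≥ 11 → (12,15); next start ≥ 15 → (15,17); next start ≥ 17 → (18,19).
Selected: (1,3) (4,7) (9,11) (12,15) (15,17) (18,19)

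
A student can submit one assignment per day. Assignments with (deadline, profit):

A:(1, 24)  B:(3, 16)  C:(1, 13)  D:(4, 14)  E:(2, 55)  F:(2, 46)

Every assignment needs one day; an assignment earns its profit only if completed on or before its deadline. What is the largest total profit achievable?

Sort by profit descending; place each in the latest free slot ≤ its deadline.
Profit order: E=55 F=46 A=24 B=16 D=14 C=13
Assign: E→slot 2, F→slot 1, A skipped, B→slot 3, D→slot 4, C skipped.
Slots: [1:F] [2:E] [3:B] [4:D]
Profit = 46 + 55 + 16 + 14 = 131

131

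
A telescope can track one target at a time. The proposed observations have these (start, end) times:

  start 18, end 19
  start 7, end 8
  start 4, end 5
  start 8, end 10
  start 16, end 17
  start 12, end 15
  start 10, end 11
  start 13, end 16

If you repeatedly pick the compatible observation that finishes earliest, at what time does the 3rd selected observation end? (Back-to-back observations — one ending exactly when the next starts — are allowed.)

10

Sort by end time and greedily take each interval whose start is ≥ the last chosen end.
By end time: (4,5), (7,8), (8,10), (10,11), (12,15), (13,16), (16,17), (18,19).
Pick (4,5); next start ≥ 5 → (7,8); next start ≥ 8 → (8,10); next start ≥ 10 → (10,11); next start ≥ 11 → (12,15); next start ≥ 15 → (16,17); next start ≥ 17 → (18,19).
Selected: (4,5) (7,8) (8,10) (10,11) (12,15) (16,17) (18,19)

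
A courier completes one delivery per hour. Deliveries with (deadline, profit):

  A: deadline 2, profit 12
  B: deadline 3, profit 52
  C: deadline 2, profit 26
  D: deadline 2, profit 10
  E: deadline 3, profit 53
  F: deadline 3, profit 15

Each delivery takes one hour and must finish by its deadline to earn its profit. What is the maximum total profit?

131

Profit order: E=53 B=52 C=26 F=15 A=12 D=10
Assign: E→slot 3, B→slot 2, C→slot 1, F skipped, A skipped, D skipped.
Slots: [1:C] [2:B] [3:E]
Profit = 26 + 52 + 53 = 131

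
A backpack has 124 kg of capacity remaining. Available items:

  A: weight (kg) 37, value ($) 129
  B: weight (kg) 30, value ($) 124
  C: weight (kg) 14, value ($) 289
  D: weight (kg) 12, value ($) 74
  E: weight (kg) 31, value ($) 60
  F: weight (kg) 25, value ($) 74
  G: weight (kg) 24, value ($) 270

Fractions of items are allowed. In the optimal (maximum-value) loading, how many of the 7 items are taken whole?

Order: C (289/14=20.64) > G (270/24=11.25) > D (74/12=6.17) > B (124/30=4.13) > A (129/37=3.49) > F (74/25=2.96) > E (60/31=1.94)
Fill: take C (14 @ 289) → take G (24 @ 270) → take D (12 @ 74) → take B (30 @ 124) → take A (37 @ 129) → take 7/25 of F → 20.72; 124/124 used.
5 item(s) taken whole; one partial (take 7/25 of F).

5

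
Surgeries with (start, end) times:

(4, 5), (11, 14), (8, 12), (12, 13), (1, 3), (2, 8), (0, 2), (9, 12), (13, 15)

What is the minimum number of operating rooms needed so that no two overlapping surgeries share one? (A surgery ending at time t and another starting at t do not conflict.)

Events (time:±→running): 0:+→1 1:+→2 2:-→1 2:+→2 3:-→1 4:+→2 5:-→1 8:-→0 8:+→1 9:+→2 11:+→3 … peak 3.

3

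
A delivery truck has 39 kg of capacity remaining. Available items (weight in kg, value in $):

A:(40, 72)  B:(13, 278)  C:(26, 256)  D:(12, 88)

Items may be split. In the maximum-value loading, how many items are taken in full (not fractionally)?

2

Ratios (sorted): B 21.38, C 9.85, D 7.33, A 1.80
take B (13 @ 278); take C (26 @ 256). Capacity used 39/39.
2 item(s) taken whole.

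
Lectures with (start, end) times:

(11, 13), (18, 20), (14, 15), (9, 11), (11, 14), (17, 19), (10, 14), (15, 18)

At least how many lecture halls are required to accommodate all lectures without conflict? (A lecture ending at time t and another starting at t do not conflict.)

starts: [9, 10, 11, 11, 14, 15, 17, 18]
ends:   [11, 13, 14, 14, 15, 18, 19, 20]
s9→1 s10→2 e11→1 s11→2 s11→3  — peak 3.

3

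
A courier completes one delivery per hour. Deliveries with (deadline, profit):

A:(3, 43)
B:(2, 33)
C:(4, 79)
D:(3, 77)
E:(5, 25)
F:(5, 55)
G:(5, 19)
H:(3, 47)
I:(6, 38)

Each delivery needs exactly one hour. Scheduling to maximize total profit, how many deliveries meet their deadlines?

6

Sort by profit descending; place each in the latest free slot ≤ its deadline.
By profit: C(d4,79), D(d3,77), F(d5,55), H(d3,47), A(d3,43), I(d6,38), B(d2,33), E(d5,25), G(d5,19)
C→slot 4; D→slot 3; F→slot 5; H→slot 2; A→slot 1; I→slot 6; B skipped; E skipped; G skipped.
6 of 9 scheduled.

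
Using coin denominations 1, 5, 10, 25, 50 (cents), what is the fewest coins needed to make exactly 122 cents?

122 − 2×50→22 − 2×10→2 − 2×1→0
Total coins = 2 + 2 + 2 = 6

6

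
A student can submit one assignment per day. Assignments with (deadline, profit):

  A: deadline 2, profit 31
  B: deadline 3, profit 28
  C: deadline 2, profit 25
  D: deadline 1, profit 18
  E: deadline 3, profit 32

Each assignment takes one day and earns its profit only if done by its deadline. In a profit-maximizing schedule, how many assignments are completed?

Take jobs in profit order; each goes to the latest open slot no later than its deadline.
Profit order: E=32 A=31 B=28 C=25 D=18
Assign: E→slot 3, A→slot 2, B→slot 1, C skipped, D skipped.
Slots: [1:B] [2:A] [3:E]
3 of 5 scheduled.

3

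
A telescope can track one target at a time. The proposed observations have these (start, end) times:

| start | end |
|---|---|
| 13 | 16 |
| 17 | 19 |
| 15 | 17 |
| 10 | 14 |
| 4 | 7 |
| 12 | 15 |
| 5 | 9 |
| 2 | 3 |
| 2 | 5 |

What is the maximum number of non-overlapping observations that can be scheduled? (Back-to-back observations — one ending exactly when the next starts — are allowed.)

5

Greedy by earliest finish: after sorting by end time, pick each interval compatible with the last pick.
Sorted by end: (2,3)  (2,5)  (4,7)  (5,9)  (10,14)  (12,15)  (13,16)  (15,17)  (17,19)
take (2,3); take (4,7); take (10,14); take (15,17); take (17,19).
Selected 5 observations.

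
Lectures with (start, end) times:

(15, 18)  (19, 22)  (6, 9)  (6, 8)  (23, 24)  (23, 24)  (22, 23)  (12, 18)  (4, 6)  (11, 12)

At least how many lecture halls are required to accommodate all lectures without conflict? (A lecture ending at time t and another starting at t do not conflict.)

The answer is the maximum number of intervals overlapping at any instant.
starts: [4, 6, 6, 11, 12, 15, 19, 22, 23, 23]
ends:   [6, 8, 9, 12, 18, 18, 22, 23, 24, 24]
s4→1 e6→0 s6→1 s6→2  — peak 2.

2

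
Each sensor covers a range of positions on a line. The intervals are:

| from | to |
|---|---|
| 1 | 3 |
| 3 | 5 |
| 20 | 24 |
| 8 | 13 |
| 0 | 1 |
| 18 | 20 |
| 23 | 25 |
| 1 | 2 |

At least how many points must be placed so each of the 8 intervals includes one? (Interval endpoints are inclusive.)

5

Sort by right endpoint; whenever an interval is uncovered, place a point at its right end.
By right end: [0,1]  [1,2]  [1,3]  [3,5]  [8,13]  [18,20]  [20,24]  [23,25]
[0,1] uncovered → point at 1; [3,5] uncovered → point at 5; [8,13] uncovered → point at 13; [18,20] uncovered → point at 20; [23,25] uncovered → point at 25.
Points: 1, 5, 13, 20, 25 (5 total).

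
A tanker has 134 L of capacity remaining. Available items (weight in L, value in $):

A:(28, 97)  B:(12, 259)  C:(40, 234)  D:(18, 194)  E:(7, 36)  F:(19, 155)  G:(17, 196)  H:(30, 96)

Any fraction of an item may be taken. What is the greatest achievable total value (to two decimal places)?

Ratios (sorted): B 21.58, G 11.53, D 10.78, F 8.16, C 5.85, E 5.14, A 3.46, H 3.20
take B (12 @ 259); take G (17 @ 196); take D (18 @ 194); take F (19 @ 155); take C (40 @ 234); take E (7 @ 36); take 21/28 of A → 72.75. Capacity used 134/134.
Total value = 1146.75

1146.75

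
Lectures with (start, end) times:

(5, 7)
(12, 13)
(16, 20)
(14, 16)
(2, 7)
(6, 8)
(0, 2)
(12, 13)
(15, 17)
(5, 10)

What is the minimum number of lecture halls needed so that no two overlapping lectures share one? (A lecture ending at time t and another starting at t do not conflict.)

Count concurrent intervals with a sweep; the peak is the room count.
starts: [0, 2, 5, 5, 6, 12, 12, 14, 15, 16]
ends:   [2, 7, 7, 8, 10, 13, 13, 16, 17, 20]
s0→1 e2→0 s2→1 s5→2 s5→3 s6→4  — peak 4.

4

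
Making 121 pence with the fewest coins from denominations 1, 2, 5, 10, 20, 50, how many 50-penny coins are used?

2

121 = 2×50 + 1×20 + 1×1
Count of 50: 2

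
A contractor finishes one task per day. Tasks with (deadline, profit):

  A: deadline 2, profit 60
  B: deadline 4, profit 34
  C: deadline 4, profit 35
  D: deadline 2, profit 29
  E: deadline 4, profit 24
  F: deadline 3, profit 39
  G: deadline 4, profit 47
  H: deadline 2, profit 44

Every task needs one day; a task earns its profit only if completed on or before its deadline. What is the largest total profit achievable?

Profit order: A=60 G=47 H=44 F=39 C=35 B=34 D=29 E=24
Assign: A→slot 2, G→slot 4, H→slot 1, F→slot 3, C skipped, B skipped, D skipped, E skipped.
Slots: [1:H] [2:A] [3:F] [4:G]
Profit = 44 + 60 + 39 + 47 = 190

190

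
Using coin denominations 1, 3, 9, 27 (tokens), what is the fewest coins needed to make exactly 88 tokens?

6

Greedy: take as many of the largest coin as possible, then repeat with the remainder.
88 − 3×27→7 − 2×3→1 − 1×1→0
Total coins = 3 + 2 + 1 = 6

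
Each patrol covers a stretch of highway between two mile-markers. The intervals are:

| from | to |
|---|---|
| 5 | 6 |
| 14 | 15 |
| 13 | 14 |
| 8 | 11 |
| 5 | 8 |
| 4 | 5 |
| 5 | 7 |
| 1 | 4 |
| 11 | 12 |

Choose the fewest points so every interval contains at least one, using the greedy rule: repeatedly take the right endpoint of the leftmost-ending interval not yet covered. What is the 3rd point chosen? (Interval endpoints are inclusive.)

Sort by right endpoint; whenever an interval is uncovered, place a point at its right end.
By right end: [1,4]  [4,5]  [5,6]  [5,7]  [5,8]  [8,11]  [11,12]  [13,14]  [14,15]
[1,4] uncovered → point at 4; [5,6] uncovered → point at 6; [8,11] uncovered → point at 11; [13,14] uncovered → point at 14.
Points: 4, 6, 11, 14 (4 total).

11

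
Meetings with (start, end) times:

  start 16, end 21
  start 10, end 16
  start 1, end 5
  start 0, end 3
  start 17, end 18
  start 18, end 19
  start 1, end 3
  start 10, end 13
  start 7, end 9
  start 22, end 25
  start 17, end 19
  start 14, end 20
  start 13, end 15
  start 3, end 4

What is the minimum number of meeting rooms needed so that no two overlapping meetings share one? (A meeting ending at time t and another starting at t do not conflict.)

4

The answer is the maximum number of intervals overlapping at any instant.
starts: [0, 1, 1, 3, 7, 10, 10, 13, 14, 16, 17, 17, 18, 22]
ends:   [3, 3, 4, 5, 9, 13, 15, 16, 18, 19, 19, 20, 21, 25]
s0→1 s1→2 s1→3 e3→2 e3→1 s3→2 e4→1 e5→0 s7→1 e9→0 s10→1 s10→2 e13→1 s13→2 s14→3 e15→2 e16→1 s16→2 s17→3 s17→4  — peak 4.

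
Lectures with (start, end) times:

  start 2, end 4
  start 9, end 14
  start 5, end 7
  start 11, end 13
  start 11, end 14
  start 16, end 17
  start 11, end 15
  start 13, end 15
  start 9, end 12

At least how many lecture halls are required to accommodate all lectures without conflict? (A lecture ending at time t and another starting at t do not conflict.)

5

Events (time:±→running): 2:+→1 4:-→0 5:+→1 7:-→0 9:+→1 9:+→2 11:+→3 11:+→4 11:+→5 … peak 5.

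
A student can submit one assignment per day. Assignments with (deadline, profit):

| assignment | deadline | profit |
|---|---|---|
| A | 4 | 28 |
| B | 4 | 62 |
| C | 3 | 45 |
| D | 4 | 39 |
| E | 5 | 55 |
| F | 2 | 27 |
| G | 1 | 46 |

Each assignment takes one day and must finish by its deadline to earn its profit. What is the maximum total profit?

247

Profit order: B=62 E=55 G=46 C=45 D=39 A=28 F=27
Assign: B→slot 4, E→slot 5, G→slot 1, C→slot 3, D→slot 2, A skipped, F skipped.
Slots: [1:G] [2:D] [3:C] [4:B] [5:E]
Profit = 46 + 39 + 45 + 62 + 55 = 247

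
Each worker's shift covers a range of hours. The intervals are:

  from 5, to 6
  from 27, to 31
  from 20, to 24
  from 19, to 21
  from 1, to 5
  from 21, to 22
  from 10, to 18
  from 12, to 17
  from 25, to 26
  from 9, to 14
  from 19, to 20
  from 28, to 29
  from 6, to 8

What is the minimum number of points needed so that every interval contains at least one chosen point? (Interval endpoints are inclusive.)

Process intervals by earliest right end; each time one isn't hit yet, stab at its right endpoint.
Sorted: [1,5] [5,6] [6,8] [9,14] [12,17] [10,18] [19,20] [19,21] [21,22] [20,24] [25,26] [28,29] [27,31]
{[1,5],[5,6]} hit by 5; {[6,8]} hit by 8; {[9,14],[12,17],[10,18]} hit by 14; {[19,20],[19,21]} hit by 20; {[21,22],[20,24]} hit by 22; {[25,26]} hit by 26; {[28,29],[27,31]} hit by 29.
Points: 5, 8, 14, 20, 22, 26, 29 (7 total).

7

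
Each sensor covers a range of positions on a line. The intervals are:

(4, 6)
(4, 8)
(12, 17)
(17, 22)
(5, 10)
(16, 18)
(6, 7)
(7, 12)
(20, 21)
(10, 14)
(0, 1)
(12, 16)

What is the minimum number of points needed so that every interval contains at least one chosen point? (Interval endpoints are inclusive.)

By right end: [0,1]  [4,6]  [6,7]  [4,8]  [5,10]  [7,12]  [10,14]  [12,16]  [12,17]  [16,18]  [20,21]  [17,22]
[0,1] uncovered → point at 1; [4,6] uncovered → point at 6; [7,12] uncovered → point at 12; [16,18] uncovered → point at 18; [20,21] uncovered → point at 21.
Points: 1, 6, 12, 18, 21 (5 total).

5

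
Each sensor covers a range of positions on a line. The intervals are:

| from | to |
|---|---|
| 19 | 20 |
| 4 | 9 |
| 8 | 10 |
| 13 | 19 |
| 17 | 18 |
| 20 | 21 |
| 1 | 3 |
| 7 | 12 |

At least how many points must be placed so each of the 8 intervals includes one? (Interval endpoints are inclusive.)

4

Sort by right endpoint; whenever an interval is uncovered, place a point at its right end.
Sorted: [1,3] [4,9] [8,10] [7,12] [17,18] [13,19] [19,20] [20,21]
{[1,3]} hit by 3; {[4,9],[8,10],[7,12]} hit by 9; {[17,18],[13,19]} hit by 18; {[19,20],[20,21]} hit by 20.
Points: 3, 9, 18, 20 (4 total).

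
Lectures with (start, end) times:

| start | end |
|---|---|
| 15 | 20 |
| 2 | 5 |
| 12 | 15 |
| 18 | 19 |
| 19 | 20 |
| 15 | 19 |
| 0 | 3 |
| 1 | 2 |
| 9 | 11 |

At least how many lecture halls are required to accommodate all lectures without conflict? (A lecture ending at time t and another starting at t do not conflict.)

starts: [0, 1, 2, 9, 12, 15, 15, 18, 19]
ends:   [2, 3, 5, 11, 15, 19, 19, 20, 20]
s0→1 s1→2 e2→1 s2→2 e3→1 e5→0 s9→1 e11→0 s12→1 e15→0 s15→1 s15→2 s18→3  — peak 3.

3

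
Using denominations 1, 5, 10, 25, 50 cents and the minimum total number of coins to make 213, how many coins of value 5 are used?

0

213 − 4×50→13 − 1×10→3 − 3×1→0
Count of 5: 0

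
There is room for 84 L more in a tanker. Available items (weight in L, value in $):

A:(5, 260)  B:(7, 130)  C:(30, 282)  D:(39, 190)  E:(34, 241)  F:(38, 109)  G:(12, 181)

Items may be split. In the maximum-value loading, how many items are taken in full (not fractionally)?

Ratios (sorted): A 52.00, B 18.57, G 15.08, C 9.40, E 7.09, D 4.87, F 2.87
take A (5 @ 260); take B (7 @ 130); take G (12 @ 181); take C (30 @ 282); take 30/34 of E → 212.65. Capacity used 84/84.
4 item(s) taken whole; one partial (take 30/34 of E).

4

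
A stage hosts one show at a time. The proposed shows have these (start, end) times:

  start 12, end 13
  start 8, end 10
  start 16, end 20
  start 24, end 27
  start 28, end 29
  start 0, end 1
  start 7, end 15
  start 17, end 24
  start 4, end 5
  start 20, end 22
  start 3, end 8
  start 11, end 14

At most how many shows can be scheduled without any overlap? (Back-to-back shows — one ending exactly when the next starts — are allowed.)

Order by finish time; keep every interval that doesn't clash with the previous kept one.
By end time: (0,1), (4,5), (3,8), (8,10), (12,13), (11,14), (7,15), (16,20), (20,22), (17,24), (24,27), (28,29).
Pick (0,1); next start ≥ 1 → (4,5); next start ≥ 5 → (8,10); next start ≥ 10 → (12,13); next start ≥ 13 → (16,20); next start ≥ 20 → (20,22); next start ≥ 22 → (24,27); next start ≥ 27 → (28,29).
Selected 8 shows.

8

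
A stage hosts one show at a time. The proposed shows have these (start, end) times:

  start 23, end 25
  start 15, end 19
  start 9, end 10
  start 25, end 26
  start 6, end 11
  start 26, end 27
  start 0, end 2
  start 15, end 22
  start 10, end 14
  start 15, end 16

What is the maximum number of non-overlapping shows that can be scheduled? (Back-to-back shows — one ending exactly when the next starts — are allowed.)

7

Sorted by end: (0,2)  (9,10)  (6,11)  (10,14)  (15,16)  (15,19)  (15,22)  (23,25)  (25,26)  (26,27)
take (0,2); take (9,10); take (10,14); take (15,16); take (23,25); take (25,26); take (26,27).
Selected 7 shows.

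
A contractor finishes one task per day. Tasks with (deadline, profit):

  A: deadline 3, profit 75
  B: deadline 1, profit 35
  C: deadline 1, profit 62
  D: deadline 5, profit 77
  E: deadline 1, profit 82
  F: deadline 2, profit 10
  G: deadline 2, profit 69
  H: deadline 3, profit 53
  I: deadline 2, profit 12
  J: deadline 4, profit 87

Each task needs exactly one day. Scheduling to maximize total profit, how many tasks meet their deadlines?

Profit order: J=87 E=82 D=77 A=75 G=69 C=62 H=53 B=35 I=12 F=10
Assign: J→slot 4, E→slot 1, D→slot 5, A→slot 3, G→slot 2, C skipped, H skipped, B skipped, I skipped, F skipped.
Slots: [1:E] [2:G] [3:A] [4:J] [5:D]
5 of 10 scheduled.

5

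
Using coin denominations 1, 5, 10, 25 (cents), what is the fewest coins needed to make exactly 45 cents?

3

Greedy: take as many of the largest coin as possible, then repeat with the remainder.
45 − 1×25→20 − 2×10→0
Total coins = 1 + 2 = 3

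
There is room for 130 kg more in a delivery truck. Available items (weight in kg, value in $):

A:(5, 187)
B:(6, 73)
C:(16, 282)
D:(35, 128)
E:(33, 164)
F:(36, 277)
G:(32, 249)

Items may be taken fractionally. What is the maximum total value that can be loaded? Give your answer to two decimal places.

Ratios (sorted): A 37.40, C 17.62, B 12.17, G 7.78, F 7.69, E 4.97, D 3.66
take A (5 @ 187); take C (16 @ 282); take B (6 @ 73); take G (32 @ 249); take F (36 @ 277); take E (33 @ 164); take 2/35 of D → 7.31. Capacity used 130/130.
Total value = 1239.31

1239.31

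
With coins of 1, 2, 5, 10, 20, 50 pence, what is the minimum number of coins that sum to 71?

Use the largest denomination that fits, subtract, and repeat.
71 − 1×50→21 − 1×20→1 − 1×1→0
Total coins = 1 + 1 + 1 = 3

3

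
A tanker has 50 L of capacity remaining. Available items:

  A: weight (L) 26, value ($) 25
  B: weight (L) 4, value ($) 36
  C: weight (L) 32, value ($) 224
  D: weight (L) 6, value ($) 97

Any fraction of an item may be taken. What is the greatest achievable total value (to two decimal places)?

Sort by value per unit weight and fill in that order.
Ratios (sorted): D 16.17, B 9.00, C 7.00, A 0.96
take D (6 @ 97); take B (4 @ 36); take C (32 @ 224); take 8/26 of A → 7.69. Capacity used 50/50.
Total value = 364.69

364.69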